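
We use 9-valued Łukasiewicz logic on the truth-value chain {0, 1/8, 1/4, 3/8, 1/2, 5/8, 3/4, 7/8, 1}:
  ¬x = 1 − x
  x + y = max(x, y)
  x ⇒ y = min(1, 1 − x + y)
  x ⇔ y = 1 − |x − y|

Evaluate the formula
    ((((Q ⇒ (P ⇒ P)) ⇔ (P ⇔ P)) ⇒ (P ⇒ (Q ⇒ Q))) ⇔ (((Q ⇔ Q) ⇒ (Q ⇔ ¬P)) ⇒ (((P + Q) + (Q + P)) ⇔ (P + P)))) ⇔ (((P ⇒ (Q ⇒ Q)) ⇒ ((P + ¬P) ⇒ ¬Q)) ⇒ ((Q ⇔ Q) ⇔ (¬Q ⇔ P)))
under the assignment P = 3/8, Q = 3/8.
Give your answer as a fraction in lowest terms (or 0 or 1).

P ⇒ P = 3/8 ⇒ 3/8 = 1
Q ⇒ (P ⇒ P) = 3/8 ⇒ 1 = 1
P ⇔ P = 3/8 ⇔ 3/8 = 1
(Q ⇒ (P ⇒ P)) ⇔ (P ⇔ P) = 1 ⇔ 1 = 1
Q ⇒ Q = 3/8 ⇒ 3/8 = 1
P ⇒ (Q ⇒ Q) = 3/8 ⇒ 1 = 1
((Q ⇒ (P ⇒ P)) ⇔ (P ⇔ P)) ⇒ (P ⇒ (Q ⇒ Q)) = 1 ⇒ 1 = 1
Q ⇔ Q = 3/8 ⇔ 3/8 = 1
¬P = ¬3/8 = 5/8
Q ⇔ ¬P = 3/8 ⇔ 5/8 = 3/4
(Q ⇔ Q) ⇒ (Q ⇔ ¬P) = 1 ⇒ 3/4 = 3/4
P + Q = 3/8 + 3/8 = 3/8
Q + P = 3/8 + 3/8 = 3/8
(P + Q) + (Q + P) = 3/8 + 3/8 = 3/8
P + P = 3/8 + 3/8 = 3/8
((P + Q) + (Q + P)) ⇔ (P + P) = 3/8 ⇔ 3/8 = 1
((Q ⇔ Q) ⇒ (Q ⇔ ¬P)) ⇒ (((P + Q) + (Q + P)) ⇔ (P + P)) = 3/4 ⇒ 1 = 1
(((Q ⇒ (P ⇒ P)) ⇔ (P ⇔ P)) ⇒ (P ⇒ (Q ⇒ Q))) ⇔ (((Q ⇔ Q) ⇒ (Q ⇔ ¬P)) ⇒ (((P + Q) + (Q + P)) ⇔ (P + P))) = 1 ⇔ 1 = 1
Q ⇒ Q = 3/8 ⇒ 3/8 = 1
P ⇒ (Q ⇒ Q) = 3/8 ⇒ 1 = 1
¬P = ¬3/8 = 5/8
P + ¬P = 3/8 + 5/8 = 5/8
¬Q = ¬3/8 = 5/8
(P + ¬P) ⇒ ¬Q = 5/8 ⇒ 5/8 = 1
(P ⇒ (Q ⇒ Q)) ⇒ ((P + ¬P) ⇒ ¬Q) = 1 ⇒ 1 = 1
Q ⇔ Q = 3/8 ⇔ 3/8 = 1
¬Q = ¬3/8 = 5/8
¬Q ⇔ P = 5/8 ⇔ 3/8 = 3/4
(Q ⇔ Q) ⇔ (¬Q ⇔ P) = 1 ⇔ 3/4 = 3/4
((P ⇒ (Q ⇒ Q)) ⇒ ((P + ¬P) ⇒ ¬Q)) ⇒ ((Q ⇔ Q) ⇔ (¬Q ⇔ P)) = 1 ⇒ 3/4 = 3/4
((((Q ⇒ (P ⇒ P)) ⇔ (P ⇔ P)) ⇒ (P ⇒ (Q ⇒ Q))) ⇔ (((Q ⇔ Q) ⇒ (Q ⇔ ¬P)) ⇒ (((P + Q) + (Q + P)) ⇔ (P + P)))) ⇔ (((P ⇒ (Q ⇒ Q)) ⇒ ((P + ¬P) ⇒ ¬Q)) ⇒ ((Q ⇔ Q) ⇔ (¬Q ⇔ P))) = 1 ⇔ 3/4 = 3/4

3/4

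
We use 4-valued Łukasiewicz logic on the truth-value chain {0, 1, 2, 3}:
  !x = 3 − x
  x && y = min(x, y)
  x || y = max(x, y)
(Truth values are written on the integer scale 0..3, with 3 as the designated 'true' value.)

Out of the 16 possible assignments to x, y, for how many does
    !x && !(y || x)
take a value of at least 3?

1

x = 0, y = 0 ↦ 3  ≥
x = 0, y = 1 ↦ 2  <
x = 0, y = 2 ↦ 1  <
x = 0, y = 3 ↦ 0  <
x = 1, y = 0 ↦ 2  <
x = 1, y = 1 ↦ 2  <
x = 1, y = 2 ↦ 1  <
x = 1, y = 3 ↦ 0  <
x = 2, y = 0 ↦ 1  <
x = 2, y = 1 ↦ 1  <
x = 2, y = 2 ↦ 1  <
x = 2, y = 3 ↦ 0  <
x = 3, y = 0 ↦ 0  <
x = 3, y = 1 ↦ 0  <
x = 3, y = 2 ↦ 0  <
x = 3, y = 3 ↦ 0  <
So 1 of the 16 assignments meets the threshold.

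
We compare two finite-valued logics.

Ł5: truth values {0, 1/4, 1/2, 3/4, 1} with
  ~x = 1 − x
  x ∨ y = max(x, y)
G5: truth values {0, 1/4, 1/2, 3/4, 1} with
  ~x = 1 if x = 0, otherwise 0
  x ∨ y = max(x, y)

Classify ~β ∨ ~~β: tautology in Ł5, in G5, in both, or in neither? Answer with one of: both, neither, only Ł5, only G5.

In Ł5: at β = 1/4 the value is 3/4 — not a tautology.
In G5: every assignment gives 1 — tautology.

only G5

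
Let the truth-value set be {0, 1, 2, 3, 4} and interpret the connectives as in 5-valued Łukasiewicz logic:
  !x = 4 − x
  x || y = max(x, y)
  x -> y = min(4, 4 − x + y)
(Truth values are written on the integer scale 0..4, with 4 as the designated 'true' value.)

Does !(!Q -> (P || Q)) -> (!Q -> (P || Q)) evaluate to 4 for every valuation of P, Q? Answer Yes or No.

Counterexample: take P = 0, Q = 0.
!Q = !0 = 4
P || Q = 0 || 0 = 0
!Q -> (P || Q) = 4 -> 0 = 0
!(!Q -> (P || Q)) = !0 = 4
!Q = !0 = 4
P || Q = 0 || 0 = 0
!Q -> (P || Q) = 4 -> 0 = 0
!(!Q -> (P || Q)) -> (!Q -> (P || Q)) = 4 -> 0 = 0
This gives 0 ≠ 4.

No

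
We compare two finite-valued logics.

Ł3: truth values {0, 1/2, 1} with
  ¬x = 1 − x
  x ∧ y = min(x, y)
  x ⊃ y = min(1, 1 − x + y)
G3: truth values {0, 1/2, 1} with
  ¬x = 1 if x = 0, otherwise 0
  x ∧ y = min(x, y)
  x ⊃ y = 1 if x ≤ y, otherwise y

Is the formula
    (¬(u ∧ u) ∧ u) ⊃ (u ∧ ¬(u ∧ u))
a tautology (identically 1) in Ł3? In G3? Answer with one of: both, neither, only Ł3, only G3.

both

In Ł3: every assignment gives 1 — tautology.
In G3: every assignment gives 1 — tautology.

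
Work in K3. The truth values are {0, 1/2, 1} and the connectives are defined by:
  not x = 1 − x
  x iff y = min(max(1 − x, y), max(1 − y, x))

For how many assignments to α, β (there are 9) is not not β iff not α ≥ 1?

2

α = 0, β = 0 ↦ 0  <
α = 0, β = 1/2 ↦ 1/2  <
α = 0, β = 1 ↦ 1  ≥
α = 1/2, β = 0 ↦ 1/2  <
α = 1/2, β = 1/2 ↦ 1/2  <
α = 1/2, β = 1 ↦ 1/2  <
α = 1, β = 0 ↦ 1  ≥
α = 1, β = 1/2 ↦ 1/2  <
α = 1, β = 1 ↦ 0  <
So 2 of the 9 assignments meet the threshold.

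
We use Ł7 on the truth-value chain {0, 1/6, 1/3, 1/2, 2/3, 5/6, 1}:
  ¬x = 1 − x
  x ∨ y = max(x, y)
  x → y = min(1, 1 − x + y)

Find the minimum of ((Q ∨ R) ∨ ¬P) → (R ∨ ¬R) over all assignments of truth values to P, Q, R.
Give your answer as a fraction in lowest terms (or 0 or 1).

1/2

Take P = 0, Q = 0, R = 1/2:
Q ∨ R = 0 ∨ 1/2 = 1/2
¬P = ¬0 = 1
(Q ∨ R) ∨ ¬P = 1/2 ∨ 1 = 1
¬R = ¬1/2 = 1/2
R ∨ ¬R = 1/2 ∨ 1/2 = 1/2
((Q ∨ R) ∨ ¬P) → (R ∨ ¬R) = 1 → 1/2 = 1/2
No assignment yields a value below 1/2, so this is the minimum.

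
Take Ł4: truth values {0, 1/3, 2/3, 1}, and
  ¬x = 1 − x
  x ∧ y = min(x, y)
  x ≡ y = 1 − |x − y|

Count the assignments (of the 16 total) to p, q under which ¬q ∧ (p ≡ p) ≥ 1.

p = 0, q = 0 ↦ 1  ≥
p = 0, q = 1/3 ↦ 2/3  <
p = 0, q = 2/3 ↦ 1/3  <
p = 0, q = 1 ↦ 0  <
p = 1/3, q = 0 ↦ 1  ≥
p = 1/3, q = 1/3 ↦ 2/3  <
p = 1/3, q = 2/3 ↦ 1/3  <
p = 1/3, q = 1 ↦ 0  <
p = 2/3, q = 0 ↦ 1  ≥
p = 2/3, q = 1/3 ↦ 2/3  <
p = 2/3, q = 2/3 ↦ 1/3  <
p = 2/3, q = 1 ↦ 0  <
p = 1, q = 0 ↦ 1  ≥
p = 1, q = 1/3 ↦ 2/3  <
p = 1, q = 2/3 ↦ 1/3  <
p = 1, q = 1 ↦ 0  <
So 4 of the 16 assignments meet the threshold.

4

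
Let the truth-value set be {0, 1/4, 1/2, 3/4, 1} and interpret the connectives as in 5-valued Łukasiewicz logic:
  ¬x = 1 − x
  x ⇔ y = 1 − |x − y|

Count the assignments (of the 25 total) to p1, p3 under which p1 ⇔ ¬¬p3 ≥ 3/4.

13

value 1: 5 assignments (counts)
value 3/4: 8 assignments (counts)
value 1/2: 6 assignments
value 1/4: 4 assignments
value 0: 2 assignments
So 13 of the 25 assignments meet the threshold.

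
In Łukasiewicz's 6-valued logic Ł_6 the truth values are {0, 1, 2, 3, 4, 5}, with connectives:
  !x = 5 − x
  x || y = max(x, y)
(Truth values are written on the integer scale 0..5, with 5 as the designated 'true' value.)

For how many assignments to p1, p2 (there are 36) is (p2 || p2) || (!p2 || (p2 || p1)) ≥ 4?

value 5: 16 assignments (counts)
value 4: 12 assignments (counts)
value 3: 8 assignments
So 28 of the 36 assignments meet the threshold.

28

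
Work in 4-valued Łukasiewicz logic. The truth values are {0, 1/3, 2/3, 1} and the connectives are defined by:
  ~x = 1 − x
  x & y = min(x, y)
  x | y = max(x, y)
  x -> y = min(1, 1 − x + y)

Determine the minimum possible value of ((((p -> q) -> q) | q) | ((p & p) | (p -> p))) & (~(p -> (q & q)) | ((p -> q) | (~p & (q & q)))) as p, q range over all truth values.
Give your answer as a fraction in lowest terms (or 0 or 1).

2/3

Take p = 1/3, q = 0:
p -> q = 1/3 -> 0 = 2/3
(p -> q) -> q = 2/3 -> 0 = 1/3
((p -> q) -> q) | q = 1/3 | 0 = 1/3
p & p = 1/3 & 1/3 = 1/3
p -> p = 1/3 -> 1/3 = 1
(p & p) | (p -> p) = 1/3 | 1 = 1
(((p -> q) -> q) | q) | ((p & p) | (p -> p)) = 1/3 | 1 = 1
q & q = 0 & 0 = 0
p -> (q & q) = 1/3 -> 0 = 2/3
~(p -> (q & q)) = ~2/3 = 1/3
p -> q = 1/3 -> 0 = 2/3
~p = ~1/3 = 2/3
q & q = 0 & 0 = 0
~p & (q & q) = 2/3 & 0 = 0
(p -> q) | (~p & (q & q)) = 2/3 | 0 = 2/3
~(p -> (q & q)) | ((p -> q) | (~p & (q & q))) = 1/3 | 2/3 = 2/3
((((p -> q) -> q) | q) | ((p & p) | (p -> p))) & (~(p -> (q & q)) | ((p -> q) | (~p & (q & q)))) = 1 & 2/3 = 2/3
No assignment yields a value below 2/3, so this is the minimum.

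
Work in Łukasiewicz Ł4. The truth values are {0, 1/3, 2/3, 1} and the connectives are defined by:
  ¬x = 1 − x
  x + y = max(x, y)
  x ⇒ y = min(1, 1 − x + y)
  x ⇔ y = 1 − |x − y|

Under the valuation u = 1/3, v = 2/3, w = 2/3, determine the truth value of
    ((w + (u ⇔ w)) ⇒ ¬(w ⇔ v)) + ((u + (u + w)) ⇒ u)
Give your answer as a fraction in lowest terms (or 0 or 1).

u ⇔ w = 1/3 ⇔ 2/3 = 2/3
w + (u ⇔ w) = 2/3 + 2/3 = 2/3
w ⇔ v = 2/3 ⇔ 2/3 = 1
¬(w ⇔ v) = ¬1 = 0
(w + (u ⇔ w)) ⇒ ¬(w ⇔ v) = 2/3 ⇒ 0 = 1/3
u + w = 1/3 + 2/3 = 2/3
u + (u + w) = 1/3 + 2/3 = 2/3
(u + (u + w)) ⇒ u = 2/3 ⇒ 1/3 = 2/3
((w + (u ⇔ w)) ⇒ ¬(w ⇔ v)) + ((u + (u + w)) ⇒ u) = 1/3 + 2/3 = 2/3

2/3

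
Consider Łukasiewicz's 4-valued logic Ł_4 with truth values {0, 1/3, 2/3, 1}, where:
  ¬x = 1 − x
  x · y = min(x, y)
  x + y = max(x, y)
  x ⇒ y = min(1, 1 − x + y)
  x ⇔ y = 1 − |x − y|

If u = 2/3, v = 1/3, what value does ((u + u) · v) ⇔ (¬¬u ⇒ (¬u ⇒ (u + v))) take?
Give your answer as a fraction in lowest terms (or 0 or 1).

1/3

u + u = 2/3 + 2/3 = 2/3
(u + u) · v = 2/3 · 1/3 = 1/3
¬u = ¬2/3 = 1/3
¬¬u = ¬1/3 = 2/3
¬u = ¬2/3 = 1/3
u + v = 2/3 + 1/3 = 2/3
¬u ⇒ (u + v) = 1/3 ⇒ 2/3 = 1
¬¬u ⇒ (¬u ⇒ (u + v)) = 2/3 ⇒ 1 = 1
((u + u) · v) ⇔ (¬¬u ⇒ (¬u ⇒ (u + v))) = 1/3 ⇔ 1 = 1/3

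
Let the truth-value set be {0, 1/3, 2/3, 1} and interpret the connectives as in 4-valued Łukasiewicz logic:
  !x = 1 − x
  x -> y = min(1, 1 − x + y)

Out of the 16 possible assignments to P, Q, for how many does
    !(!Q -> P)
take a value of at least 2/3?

P = 0, Q = 0 ↦ 1  ≥
P = 0, Q = 1/3 ↦ 2/3  ≥
P = 0, Q = 2/3 ↦ 1/3  <
P = 0, Q = 1 ↦ 0  <
P = 1/3, Q = 0 ↦ 2/3  ≥
P = 1/3, Q = 1/3 ↦ 1/3  <
P = 1/3, Q = 2/3 ↦ 0  <
P = 1/3, Q = 1 ↦ 0  <
P = 2/3, Q = 0 ↦ 1/3  <
P = 2/3, Q = 1/3 ↦ 0  <
P = 2/3, Q = 2/3 ↦ 0  <
P = 2/3, Q = 1 ↦ 0  <
P = 1, Q = 0 ↦ 0  <
P = 1, Q = 1/3 ↦ 0  <
P = 1, Q = 2/3 ↦ 0  <
P = 1, Q = 1 ↦ 0  <
So 3 of the 16 assignments meet the threshold.

3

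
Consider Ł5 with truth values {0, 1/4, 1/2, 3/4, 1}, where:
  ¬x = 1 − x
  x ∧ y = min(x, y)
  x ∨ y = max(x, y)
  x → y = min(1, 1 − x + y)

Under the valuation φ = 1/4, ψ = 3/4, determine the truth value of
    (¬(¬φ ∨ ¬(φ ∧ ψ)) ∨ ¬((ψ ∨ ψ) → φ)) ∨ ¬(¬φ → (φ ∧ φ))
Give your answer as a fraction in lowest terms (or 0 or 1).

¬φ = ¬1/4 = 3/4
φ ∧ ψ = 1/4 ∧ 3/4 = 1/4
¬(φ ∧ ψ) = ¬1/4 = 3/4
¬φ ∨ ¬(φ ∧ ψ) = 3/4 ∨ 3/4 = 3/4
¬(¬φ ∨ ¬(φ ∧ ψ)) = ¬3/4 = 1/4
ψ ∨ ψ = 3/4 ∨ 3/4 = 3/4
(ψ ∨ ψ) → φ = 3/4 → 1/4 = 1/2
¬((ψ ∨ ψ) → φ) = ¬1/2 = 1/2
¬(¬φ ∨ ¬(φ ∧ ψ)) ∨ ¬((ψ ∨ ψ) → φ) = 1/4 ∨ 1/2 = 1/2
¬φ = ¬1/4 = 3/4
φ ∧ φ = 1/4 ∧ 1/4 = 1/4
¬φ → (φ ∧ φ) = 3/4 → 1/4 = 1/2
¬(¬φ → (φ ∧ φ)) = ¬1/2 = 1/2
(¬(¬φ ∨ ¬(φ ∧ ψ)) ∨ ¬((ψ ∨ ψ) → φ)) ∨ ¬(¬φ → (φ ∧ φ)) = 1/2 ∨ 1/2 = 1/2

1/2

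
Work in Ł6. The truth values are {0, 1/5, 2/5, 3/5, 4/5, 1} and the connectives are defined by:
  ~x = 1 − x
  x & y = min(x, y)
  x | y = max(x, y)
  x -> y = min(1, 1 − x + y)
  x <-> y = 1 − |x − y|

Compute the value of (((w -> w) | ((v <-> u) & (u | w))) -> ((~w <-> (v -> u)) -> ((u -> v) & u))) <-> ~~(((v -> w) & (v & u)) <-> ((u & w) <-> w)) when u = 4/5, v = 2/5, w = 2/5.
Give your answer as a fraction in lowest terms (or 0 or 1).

w -> w = 2/5 -> 2/5 = 1
v <-> u = 2/5 <-> 4/5 = 3/5
u | w = 4/5 | 2/5 = 4/5
(v <-> u) & (u | w) = 3/5 & 4/5 = 3/5
(w -> w) | ((v <-> u) & (u | w)) = 1 | 3/5 = 1
~w = ~2/5 = 3/5
v -> u = 2/5 -> 4/5 = 1
~w <-> (v -> u) = 3/5 <-> 1 = 3/5
u -> v = 4/5 -> 2/5 = 3/5
(u -> v) & u = 3/5 & 4/5 = 3/5
(~w <-> (v -> u)) -> ((u -> v) & u) = 3/5 -> 3/5 = 1
((w -> w) | ((v <-> u) & (u | w))) -> ((~w <-> (v -> u)) -> ((u -> v) & u)) = 1 -> 1 = 1
v -> w = 2/5 -> 2/5 = 1
v & u = 2/5 & 4/5 = 2/5
(v -> w) & (v & u) = 1 & 2/5 = 2/5
u & w = 4/5 & 2/5 = 2/5
(u & w) <-> w = 2/5 <-> 2/5 = 1
((v -> w) & (v & u)) <-> ((u & w) <-> w) = 2/5 <-> 1 = 2/5
~(((v -> w) & (v & u)) <-> ((u & w) <-> w)) = ~2/5 = 3/5
~~(((v -> w) & (v & u)) <-> ((u & w) <-> w)) = ~3/5 = 2/5
(((w -> w) | ((v <-> u) & (u | w))) -> ((~w <-> (v -> u)) -> ((u -> v) & u))) <-> ~~(((v -> w) & (v & u)) <-> ((u & w) <-> w)) = 1 <-> 2/5 = 2/5

2/5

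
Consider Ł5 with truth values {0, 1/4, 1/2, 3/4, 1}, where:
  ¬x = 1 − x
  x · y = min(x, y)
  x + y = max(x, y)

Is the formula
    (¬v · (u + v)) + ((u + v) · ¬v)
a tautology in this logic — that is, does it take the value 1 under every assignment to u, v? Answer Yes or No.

Counterexample: take u = 0, v = 0.
¬v = ¬0 = 1
u + v = 0 + 0 = 0
¬v · (u + v) = 1 · 0 = 0
(u + v) · ¬v = 0 · 1 = 0
(¬v · (u + v)) + ((u + v) · ¬v) = 0 + 0 = 0
This gives 0 ≠ 1.

No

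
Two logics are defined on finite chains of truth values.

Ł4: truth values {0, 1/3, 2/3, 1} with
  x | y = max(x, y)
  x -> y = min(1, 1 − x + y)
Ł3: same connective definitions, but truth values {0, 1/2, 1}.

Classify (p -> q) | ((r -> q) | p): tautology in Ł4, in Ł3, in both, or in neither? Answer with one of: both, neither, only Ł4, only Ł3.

In Ł4: at p = 1/3, q = 0, r = 1/3 the value is 2/3 — not a tautology.
In Ł3: at p = 1/2, q = 0, r = 1/2 the value is 1/2 — not a tautology.

neither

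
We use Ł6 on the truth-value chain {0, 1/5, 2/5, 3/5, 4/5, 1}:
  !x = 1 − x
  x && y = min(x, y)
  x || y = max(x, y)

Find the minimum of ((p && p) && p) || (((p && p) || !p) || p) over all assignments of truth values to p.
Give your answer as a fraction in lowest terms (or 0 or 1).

3/5

Take p = 2/5:
p && p = 2/5 && 2/5 = 2/5
(p && p) && p = 2/5 && 2/5 = 2/5
p && p = 2/5 && 2/5 = 2/5
!p = !2/5 = 3/5
(p && p) || !p = 2/5 || 3/5 = 3/5
((p && p) || !p) || p = 3/5 || 2/5 = 3/5
((p && p) && p) || (((p && p) || !p) || p) = 2/5 || 3/5 = 3/5
No assignment yields a value below 3/5, so this is the minimum.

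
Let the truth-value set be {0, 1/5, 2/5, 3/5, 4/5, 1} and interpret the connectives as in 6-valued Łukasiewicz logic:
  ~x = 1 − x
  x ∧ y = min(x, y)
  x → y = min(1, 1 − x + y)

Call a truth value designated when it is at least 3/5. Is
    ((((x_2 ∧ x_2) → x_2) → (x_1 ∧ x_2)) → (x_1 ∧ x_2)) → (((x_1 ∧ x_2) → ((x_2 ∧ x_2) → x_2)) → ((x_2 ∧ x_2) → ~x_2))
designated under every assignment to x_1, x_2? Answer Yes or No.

Counterexample: take x_1 = 0, x_2 = 4/5.
x_2 ∧ x_2 = 4/5 ∧ 4/5 = 4/5
(x_2 ∧ x_2) → x_2 = 4/5 → 4/5 = 1
x_1 ∧ x_2 = 0 ∧ 4/5 = 0
((x_2 ∧ x_2) → x_2) → (x_1 ∧ x_2) = 1 → 0 = 0
x_1 ∧ x_2 = 0 ∧ 4/5 = 0
(((x_2 ∧ x_2) → x_2) → (x_1 ∧ x_2)) → (x_1 ∧ x_2) = 0 → 0 = 1
x_1 ∧ x_2 = 0 ∧ 4/5 = 0
x_2 ∧ x_2 = 4/5 ∧ 4/5 = 4/5
(x_2 ∧ x_2) → x_2 = 4/5 → 4/5 = 1
(x_1 ∧ x_2) → ((x_2 ∧ x_2) → x_2) = 0 → 1 = 1
x_2 ∧ x_2 = 4/5 ∧ 4/5 = 4/5
~x_2 = ~4/5 = 1/5
(x_2 ∧ x_2) → ~x_2 = 4/5 → 1/5 = 2/5
((x_1 ∧ x_2) → ((x_2 ∧ x_2) → x_2)) → ((x_2 ∧ x_2) → ~x_2) = 1 → 2/5 = 2/5
((((x_2 ∧ x_2) → x_2) → (x_1 ∧ x_2)) → (x_1 ∧ x_2)) → (((x_1 ∧ x_2) → ((x_2 ∧ x_2) → x_2)) → ((x_2 ∧ x_2) → ~x_2)) = 1 → 2/5 = 2/5
This gives 2/5, which is below 3/5.

No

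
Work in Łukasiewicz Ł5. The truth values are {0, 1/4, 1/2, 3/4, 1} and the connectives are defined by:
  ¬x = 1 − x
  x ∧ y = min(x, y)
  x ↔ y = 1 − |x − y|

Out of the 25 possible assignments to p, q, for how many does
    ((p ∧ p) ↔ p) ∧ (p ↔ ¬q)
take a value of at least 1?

value 1: 5 assignments (counts)
value 3/4: 8 assignments
value 1/2: 6 assignments
value 1/4: 4 assignments
value 0: 2 assignments
So 5 of the 25 assignments meet the threshold.

5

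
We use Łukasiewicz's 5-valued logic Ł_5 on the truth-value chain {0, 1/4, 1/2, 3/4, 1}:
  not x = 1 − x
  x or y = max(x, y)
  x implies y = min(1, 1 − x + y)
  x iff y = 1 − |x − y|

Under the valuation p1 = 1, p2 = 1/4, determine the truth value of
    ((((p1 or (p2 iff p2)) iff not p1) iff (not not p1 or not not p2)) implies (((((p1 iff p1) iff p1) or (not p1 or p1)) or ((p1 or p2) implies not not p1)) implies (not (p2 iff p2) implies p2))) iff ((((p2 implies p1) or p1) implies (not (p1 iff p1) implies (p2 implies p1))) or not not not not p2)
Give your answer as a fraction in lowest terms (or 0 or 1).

1

p2 iff p2 = 1/4 iff 1/4 = 1
p1 or (p2 iff p2) = 1 or 1 = 1
not p1 = not 1 = 0
(p1 or (p2 iff p2)) iff not p1 = 1 iff 0 = 0
not p1 = not 1 = 0
not not p1 = not 0 = 1
not p2 = not 1/4 = 3/4
not not p2 = not 3/4 = 1/4
not not p1 or not not p2 = 1 or 1/4 = 1
((p1 or (p2 iff p2)) iff not p1) iff (not not p1 or not not p2) = 0 iff 1 = 0
p1 iff p1 = 1 iff 1 = 1
(p1 iff p1) iff p1 = 1 iff 1 = 1
not p1 = not 1 = 0
not p1 or p1 = 0 or 1 = 1
((p1 iff p1) iff p1) or (not p1 or p1) = 1 or 1 = 1
p1 or p2 = 1 or 1/4 = 1
not p1 = not 1 = 0
not not p1 = not 0 = 1
(p1 or p2) implies not not p1 = 1 implies 1 = 1
(((p1 iff p1) iff p1) or (not p1 or p1)) or ((p1 or p2) implies not not p1) = 1 or 1 = 1
p2 iff p2 = 1/4 iff 1/4 = 1
not (p2 iff p2) = not 1 = 0
not (p2 iff p2) implies p2 = 0 implies 1/4 = 1
((((p1 iff p1) iff p1) or (not p1 or p1)) or ((p1 or p2) implies not not p1)) implies (not (p2 iff p2) implies p2) = 1 implies 1 = 1
(((p1 or (p2 iff p2)) iff not p1) iff (not not p1 or not not p2)) implies (((((p1 iff p1) iff p1) or (not p1 or p1)) or ((p1 or p2) implies not not p1)) implies (not (p2 iff p2) implies p2)) = 0 implies 1 = 1
p2 implies p1 = 1/4 implies 1 = 1
(p2 implies p1) or p1 = 1 or 1 = 1
p1 iff p1 = 1 iff 1 = 1
not (p1 iff p1) = not 1 = 0
p2 implies p1 = 1/4 implies 1 = 1
not (p1 iff p1) implies (p2 implies p1) = 0 implies 1 = 1
((p2 implies p1) or p1) implies (not (p1 iff p1) implies (p2 implies p1)) = 1 implies 1 = 1
not p2 = not 1/4 = 3/4
not not p2 = not 3/4 = 1/4
not not not p2 = not 1/4 = 3/4
not not not not p2 = not 3/4 = 1/4
(((p2 implies p1) or p1) implies (not (p1 iff p1) implies (p2 implies p1))) or not not not not p2 = 1 or 1/4 = 1
((((p1 or (p2 iff p2)) iff not p1) iff (not not p1 or not not p2)) implies (((((p1 iff p1) iff p1) or (not p1 or p1)) or ((p1 or p2) implies not not p1)) implies (not (p2 iff p2) implies p2))) iff ((((p2 implies p1) or p1) implies (not (p1 iff p1) implies (p2 implies p1))) or not not not not p2) = 1 iff 1 = 1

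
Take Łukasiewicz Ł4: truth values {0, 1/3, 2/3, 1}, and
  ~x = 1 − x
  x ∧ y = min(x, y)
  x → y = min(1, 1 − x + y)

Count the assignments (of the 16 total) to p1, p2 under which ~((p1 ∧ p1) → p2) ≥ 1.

p1 = 0, p2 = 0 ↦ 0  <
p1 = 0, p2 = 1/3 ↦ 0  <
p1 = 0, p2 = 2/3 ↦ 0  <
p1 = 0, p2 = 1 ↦ 0  <
p1 = 1/3, p2 = 0 ↦ 1/3  <
p1 = 1/3, p2 = 1/3 ↦ 0  <
p1 = 1/3, p2 = 2/3 ↦ 0  <
p1 = 1/3, p2 = 1 ↦ 0  <
p1 = 2/3, p2 = 0 ↦ 2/3  <
p1 = 2/3, p2 = 1/3 ↦ 1/3  <
p1 = 2/3, p2 = 2/3 ↦ 0  <
p1 = 2/3, p2 = 1 ↦ 0  <
p1 = 1, p2 = 0 ↦ 1  ≥
p1 = 1, p2 = 1/3 ↦ 2/3  <
p1 = 1, p2 = 2/3 ↦ 1/3  <
p1 = 1, p2 = 1 ↦ 0  <
So 1 of the 16 assignments meets the threshold.

1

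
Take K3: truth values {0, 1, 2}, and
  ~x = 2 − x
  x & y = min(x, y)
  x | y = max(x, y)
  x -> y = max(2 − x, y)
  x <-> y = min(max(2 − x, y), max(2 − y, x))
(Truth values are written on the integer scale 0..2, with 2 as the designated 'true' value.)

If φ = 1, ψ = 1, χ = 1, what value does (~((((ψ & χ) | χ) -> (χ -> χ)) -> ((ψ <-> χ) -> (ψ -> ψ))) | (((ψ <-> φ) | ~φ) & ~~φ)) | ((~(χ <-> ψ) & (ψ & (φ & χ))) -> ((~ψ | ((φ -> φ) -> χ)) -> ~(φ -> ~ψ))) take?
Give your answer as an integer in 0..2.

ψ & χ = 1 & 1 = 1
(ψ & χ) | χ = 1 | 1 = 1
χ -> χ = 1 -> 1 = 1
((ψ & χ) | χ) -> (χ -> χ) = 1 -> 1 = 1
ψ <-> χ = 1 <-> 1 = 1
ψ -> ψ = 1 -> 1 = 1
(ψ <-> χ) -> (ψ -> ψ) = 1 -> 1 = 1
(((ψ & χ) | χ) -> (χ -> χ)) -> ((ψ <-> χ) -> (ψ -> ψ)) = 1 -> 1 = 1
~((((ψ & χ) | χ) -> (χ -> χ)) -> ((ψ <-> χ) -> (ψ -> ψ))) = ~1 = 1
ψ <-> φ = 1 <-> 1 = 1
~φ = ~1 = 1
(ψ <-> φ) | ~φ = 1 | 1 = 1
~φ = ~1 = 1
~~φ = ~1 = 1
((ψ <-> φ) | ~φ) & ~~φ = 1 & 1 = 1
~((((ψ & χ) | χ) -> (χ -> χ)) -> ((ψ <-> χ) -> (ψ -> ψ))) | (((ψ <-> φ) | ~φ) & ~~φ) = 1 | 1 = 1
χ <-> ψ = 1 <-> 1 = 1
~(χ <-> ψ) = ~1 = 1
φ & χ = 1 & 1 = 1
ψ & (φ & χ) = 1 & 1 = 1
~(χ <-> ψ) & (ψ & (φ & χ)) = 1 & 1 = 1
~ψ = ~1 = 1
φ -> φ = 1 -> 1 = 1
(φ -> φ) -> χ = 1 -> 1 = 1
~ψ | ((φ -> φ) -> χ) = 1 | 1 = 1
~ψ = ~1 = 1
φ -> ~ψ = 1 -> 1 = 1
~(φ -> ~ψ) = ~1 = 1
(~ψ | ((φ -> φ) -> χ)) -> ~(φ -> ~ψ) = 1 -> 1 = 1
(~(χ <-> ψ) & (ψ & (φ & χ))) -> ((~ψ | ((φ -> φ) -> χ)) -> ~(φ -> ~ψ)) = 1 -> 1 = 1
(~((((ψ & χ) | χ) -> (χ -> χ)) -> ((ψ <-> χ) -> (ψ -> ψ))) | (((ψ <-> φ) | ~φ) & ~~φ)) | ((~(χ <-> ψ) & (ψ & (φ & χ))) -> ((~ψ | ((φ -> φ) -> χ)) -> ~(φ -> ~ψ))) = 1 | 1 = 1

1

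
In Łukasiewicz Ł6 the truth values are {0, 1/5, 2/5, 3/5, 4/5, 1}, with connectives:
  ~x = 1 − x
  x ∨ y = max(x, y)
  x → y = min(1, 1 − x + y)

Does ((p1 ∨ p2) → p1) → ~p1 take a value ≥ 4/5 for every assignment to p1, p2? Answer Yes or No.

No

Counterexample: take p1 = 2/5, p2 = 0.
p1 ∨ p2 = 2/5 ∨ 0 = 2/5
(p1 ∨ p2) → p1 = 2/5 → 2/5 = 1
~p1 = ~2/5 = 3/5
((p1 ∨ p2) → p1) → ~p1 = 1 → 3/5 = 3/5
This gives 3/5, which is below 4/5.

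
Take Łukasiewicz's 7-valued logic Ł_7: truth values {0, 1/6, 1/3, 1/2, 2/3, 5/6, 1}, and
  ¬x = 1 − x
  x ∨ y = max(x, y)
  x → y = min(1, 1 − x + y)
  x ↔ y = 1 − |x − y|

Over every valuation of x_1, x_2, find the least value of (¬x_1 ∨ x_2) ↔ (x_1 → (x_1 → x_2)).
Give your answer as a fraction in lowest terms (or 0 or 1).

Take x_1 = 2/3, x_2 = 1/3:
¬x_1 = ¬2/3 = 1/3
¬x_1 ∨ x_2 = 1/3 ∨ 1/3 = 1/3
x_1 → x_2 = 2/3 → 1/3 = 2/3
x_1 → (x_1 → x_2) = 2/3 → 2/3 = 1
(¬x_1 ∨ x_2) ↔ (x_1 → (x_1 → x_2)) = 1/3 ↔ 1 = 1/3
No assignment yields a value below 1/3, so this is the minimum.

1/3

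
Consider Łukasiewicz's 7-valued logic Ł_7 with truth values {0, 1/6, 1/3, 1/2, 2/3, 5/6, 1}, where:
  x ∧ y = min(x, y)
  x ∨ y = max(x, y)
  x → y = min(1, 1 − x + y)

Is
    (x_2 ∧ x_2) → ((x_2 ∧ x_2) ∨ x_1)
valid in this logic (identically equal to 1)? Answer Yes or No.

At x_1 = 1/6, x_2 = 1, for instance:
x_2 ∧ x_2 = 1 ∧ 1 = 1
(x_2 ∧ x_2) ∨ x_1 = 1 ∨ 1/6 = 1
(x_2 ∧ x_2) → ((x_2 ∧ x_2) ∨ x_1) = 1 → 1 = 1
and checking the remaining 48 assignments likewise gives ≥ 1 in every case.

Yes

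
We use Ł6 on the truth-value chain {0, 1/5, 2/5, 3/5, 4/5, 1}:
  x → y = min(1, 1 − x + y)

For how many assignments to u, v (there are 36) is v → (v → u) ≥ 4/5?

value 1: 27 assignments (counts)
value 4/5: 3 assignments (counts)
value 3/5: 2 assignments
value 2/5: 2 assignments
value 1/5: 1 assignment
value 0: 1 assignment
So 30 of the 36 assignments meet the threshold.

30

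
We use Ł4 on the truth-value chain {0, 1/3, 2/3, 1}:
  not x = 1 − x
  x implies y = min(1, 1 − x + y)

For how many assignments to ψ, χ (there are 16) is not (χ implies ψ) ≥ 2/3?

ψ = 0, χ = 0 ↦ 0  <
ψ = 0, χ = 1/3 ↦ 1/3  <
ψ = 0, χ = 2/3 ↦ 2/3  ≥
ψ = 0, χ = 1 ↦ 1  ≥
ψ = 1/3, χ = 0 ↦ 0  <
ψ = 1/3, χ = 1/3 ↦ 0  <
ψ = 1/3, χ = 2/3 ↦ 1/3  <
ψ = 1/3, χ = 1 ↦ 2/3  ≥
ψ = 2/3, χ = 0 ↦ 0  <
ψ = 2/3, χ = 1/3 ↦ 0  <
ψ = 2/3, χ = 2/3 ↦ 0  <
ψ = 2/3, χ = 1 ↦ 1/3  <
ψ = 1, χ = 0 ↦ 0  <
ψ = 1, χ = 1/3 ↦ 0  <
ψ = 1, χ = 2/3 ↦ 0  <
ψ = 1, χ = 1 ↦ 0  <
So 3 of the 16 assignments meet the threshold.

3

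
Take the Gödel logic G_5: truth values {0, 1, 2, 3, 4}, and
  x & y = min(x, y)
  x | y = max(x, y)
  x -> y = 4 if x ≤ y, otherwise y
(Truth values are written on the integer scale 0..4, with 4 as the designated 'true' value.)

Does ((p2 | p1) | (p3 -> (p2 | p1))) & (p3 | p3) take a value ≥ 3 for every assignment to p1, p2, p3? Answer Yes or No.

No

Counterexample: take p1 = 0, p2 = 0, p3 = 0.
p2 | p1 = 0 | 0 = 0
p2 | p1 = 0 | 0 = 0
p3 -> (p2 | p1) = 0 -> 0 = 4
(p2 | p1) | (p3 -> (p2 | p1)) = 0 | 4 = 4
p3 | p3 = 0 | 0 = 0
((p2 | p1) | (p3 -> (p2 | p1))) & (p3 | p3) = 4 & 0 = 0
This gives 0, which is below 3.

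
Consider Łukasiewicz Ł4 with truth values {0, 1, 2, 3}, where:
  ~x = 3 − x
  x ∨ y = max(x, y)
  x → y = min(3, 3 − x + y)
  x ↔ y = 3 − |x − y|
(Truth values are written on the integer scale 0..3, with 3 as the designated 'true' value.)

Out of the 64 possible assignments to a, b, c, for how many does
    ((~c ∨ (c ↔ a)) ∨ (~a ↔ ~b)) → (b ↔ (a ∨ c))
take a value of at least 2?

value 3: 26 assignments (counts)
value 2: 21 assignments (counts)
value 1: 13 assignments
value 0: 4 assignments
So 47 of the 64 assignments meet the threshold.

47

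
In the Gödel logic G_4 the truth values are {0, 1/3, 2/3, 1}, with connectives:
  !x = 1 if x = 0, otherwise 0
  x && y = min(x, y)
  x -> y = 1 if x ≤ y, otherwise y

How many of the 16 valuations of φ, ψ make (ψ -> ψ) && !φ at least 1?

φ = 0, ψ = 0 ↦ 1  ≥
φ = 0, ψ = 1/3 ↦ 1  ≥
φ = 0, ψ = 2/3 ↦ 1  ≥
φ = 0, ψ = 1 ↦ 1  ≥
φ = 1/3, ψ = 0 ↦ 0  <
φ = 1/3, ψ = 1/3 ↦ 0  <
φ = 1/3, ψ = 2/3 ↦ 0  <
φ = 1/3, ψ = 1 ↦ 0  <
φ = 2/3, ψ = 0 ↦ 0  <
φ = 2/3, ψ = 1/3 ↦ 0  <
φ = 2/3, ψ = 2/3 ↦ 0  <
φ = 2/3, ψ = 1 ↦ 0  <
φ = 1, ψ = 0 ↦ 0  <
φ = 1, ψ = 1/3 ↦ 0  <
φ = 1, ψ = 2/3 ↦ 0  <
φ = 1, ψ = 1 ↦ 0  <
So 4 of the 16 assignments meet the threshold.

4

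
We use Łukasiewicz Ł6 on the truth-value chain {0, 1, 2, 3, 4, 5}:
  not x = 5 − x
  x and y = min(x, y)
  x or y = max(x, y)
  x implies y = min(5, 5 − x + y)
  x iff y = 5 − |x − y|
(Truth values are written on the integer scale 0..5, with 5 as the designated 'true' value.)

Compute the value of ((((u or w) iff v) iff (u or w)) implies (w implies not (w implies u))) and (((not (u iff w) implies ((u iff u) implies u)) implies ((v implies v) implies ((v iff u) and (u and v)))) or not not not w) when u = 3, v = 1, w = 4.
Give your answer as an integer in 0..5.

1

u or w = 3 or 4 = 4
(u or w) iff v = 4 iff 1 = 2
u or w = 3 or 4 = 4
((u or w) iff v) iff (u or w) = 2 iff 4 = 3
w implies u = 4 implies 3 = 4
not (w implies u) = not 4 = 1
w implies not (w implies u) = 4 implies 1 = 2
(((u or w) iff v) iff (u or w)) implies (w implies not (w implies u)) = 3 implies 2 = 4
u iff w = 3 iff 4 = 4
not (u iff w) = not 4 = 1
u iff u = 3 iff 3 = 5
(u iff u) implies u = 5 implies 3 = 3
not (u iff w) implies ((u iff u) implies u) = 1 implies 3 = 5
v implies v = 1 implies 1 = 5
v iff u = 1 iff 3 = 3
u and v = 3 and 1 = 1
(v iff u) and (u and v) = 3 and 1 = 1
(v implies v) implies ((v iff u) and (u and v)) = 5 implies 1 = 1
(not (u iff w) implies ((u iff u) implies u)) implies ((v implies v) implies ((v iff u) and (u and v))) = 5 implies 1 = 1
not w = not 4 = 1
not not w = not 1 = 4
not not not w = not 4 = 1
((not (u iff w) implies ((u iff u) implies u)) implies ((v implies v) implies ((v iff u) and (u and v)))) or not not not w = 1 or 1 = 1
((((u or w) iff v) iff (u or w)) implies (w implies not (w implies u))) and (((not (u iff w) implies ((u iff u) implies u)) implies ((v implies v) implies ((v iff u) and (u and v)))) or not not not w) = 4 and 1 = 1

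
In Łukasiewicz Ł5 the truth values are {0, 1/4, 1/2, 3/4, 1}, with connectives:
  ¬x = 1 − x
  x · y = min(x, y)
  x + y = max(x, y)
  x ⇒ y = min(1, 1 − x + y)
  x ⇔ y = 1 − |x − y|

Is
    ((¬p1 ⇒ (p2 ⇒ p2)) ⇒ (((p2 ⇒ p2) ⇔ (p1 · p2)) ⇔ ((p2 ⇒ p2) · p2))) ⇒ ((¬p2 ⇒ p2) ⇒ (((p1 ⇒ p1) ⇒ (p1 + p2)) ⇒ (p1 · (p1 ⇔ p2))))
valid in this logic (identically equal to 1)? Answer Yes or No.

No

Counterexample: take p1 = 1, p2 = 1/4.
¬p1 = ¬1 = 0
p2 ⇒ p2 = 1/4 ⇒ 1/4 = 1
¬p1 ⇒ (p2 ⇒ p2) = 0 ⇒ 1 = 1
p2 ⇒ p2 = 1/4 ⇒ 1/4 = 1
p1 · p2 = 1 · 1/4 = 1/4
(p2 ⇒ p2) ⇔ (p1 · p2) = 1 ⇔ 1/4 = 1/4
p2 ⇒ p2 = 1/4 ⇒ 1/4 = 1
(p2 ⇒ p2) · p2 = 1 · 1/4 = 1/4
((p2 ⇒ p2) ⇔ (p1 · p2)) ⇔ ((p2 ⇒ p2) · p2) = 1/4 ⇔ 1/4 = 1
(¬p1 ⇒ (p2 ⇒ p2)) ⇒ (((p2 ⇒ p2) ⇔ (p1 · p2)) ⇔ ((p2 ⇒ p2) · p2)) = 1 ⇒ 1 = 1
¬p2 = ¬1/4 = 3/4
¬p2 ⇒ p2 = 3/4 ⇒ 1/4 = 1/2
p1 ⇒ p1 = 1 ⇒ 1 = 1
p1 + p2 = 1 + 1/4 = 1
(p1 ⇒ p1) ⇒ (p1 + p2) = 1 ⇒ 1 = 1
p1 ⇔ p2 = 1 ⇔ 1/4 = 1/4
p1 · (p1 ⇔ p2) = 1 · 1/4 = 1/4
((p1 ⇒ p1) ⇒ (p1 + p2)) ⇒ (p1 · (p1 ⇔ p2)) = 1 ⇒ 1/4 = 1/4
(¬p2 ⇒ p2) ⇒ (((p1 ⇒ p1) ⇒ (p1 + p2)) ⇒ (p1 · (p1 ⇔ p2))) = 1/2 ⇒ 1/4 = 3/4
((¬p1 ⇒ (p2 ⇒ p2)) ⇒ (((p2 ⇒ p2) ⇔ (p1 · p2)) ⇔ ((p2 ⇒ p2) · p2))) ⇒ ((¬p2 ⇒ p2) ⇒ (((p1 ⇒ p1) ⇒ (p1 + p2)) ⇒ (p1 · (p1 ⇔ p2)))) = 1 ⇒ 3/4 = 3/4
This gives 3/4 ≠ 1.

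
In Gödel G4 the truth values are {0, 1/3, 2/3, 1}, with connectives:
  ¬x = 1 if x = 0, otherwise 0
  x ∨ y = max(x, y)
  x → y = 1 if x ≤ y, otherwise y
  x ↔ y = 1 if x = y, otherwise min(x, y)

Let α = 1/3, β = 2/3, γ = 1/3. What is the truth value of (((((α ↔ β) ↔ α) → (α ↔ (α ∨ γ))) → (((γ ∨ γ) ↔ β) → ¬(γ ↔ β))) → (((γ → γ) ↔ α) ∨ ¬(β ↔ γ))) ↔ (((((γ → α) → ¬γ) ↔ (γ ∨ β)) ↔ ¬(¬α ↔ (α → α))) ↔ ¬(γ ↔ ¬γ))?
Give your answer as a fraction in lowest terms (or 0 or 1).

0

α ↔ β = 1/3 ↔ 2/3 = 1/3
(α ↔ β) ↔ α = 1/3 ↔ 1/3 = 1
α ∨ γ = 1/3 ∨ 1/3 = 1/3
α ↔ (α ∨ γ) = 1/3 ↔ 1/3 = 1
((α ↔ β) ↔ α) → (α ↔ (α ∨ γ)) = 1 → 1 = 1
γ ∨ γ = 1/3 ∨ 1/3 = 1/3
(γ ∨ γ) ↔ β = 1/3 ↔ 2/3 = 1/3
γ ↔ β = 1/3 ↔ 2/3 = 1/3
¬(γ ↔ β) = ¬1/3 = 0
((γ ∨ γ) ↔ β) → ¬(γ ↔ β) = 1/3 → 0 = 0
(((α ↔ β) ↔ α) → (α ↔ (α ∨ γ))) → (((γ ∨ γ) ↔ β) → ¬(γ ↔ β)) = 1 → 0 = 0
γ → γ = 1/3 → 1/3 = 1
(γ → γ) ↔ α = 1 ↔ 1/3 = 1/3
β ↔ γ = 2/3 ↔ 1/3 = 1/3
¬(β ↔ γ) = ¬1/3 = 0
((γ → γ) ↔ α) ∨ ¬(β ↔ γ) = 1/3 ∨ 0 = 1/3
((((α ↔ β) ↔ α) → (α ↔ (α ∨ γ))) → (((γ ∨ γ) ↔ β) → ¬(γ ↔ β))) → (((γ → γ) ↔ α) ∨ ¬(β ↔ γ)) = 0 → 1/3 = 1
γ → α = 1/3 → 1/3 = 1
¬γ = ¬1/3 = 0
(γ → α) → ¬γ = 1 → 0 = 0
γ ∨ β = 1/3 ∨ 2/3 = 2/3
((γ → α) → ¬γ) ↔ (γ ∨ β) = 0 ↔ 2/3 = 0
¬α = ¬1/3 = 0
α → α = 1/3 → 1/3 = 1
¬α ↔ (α → α) = 0 ↔ 1 = 0
¬(¬α ↔ (α → α)) = ¬0 = 1
(((γ → α) → ¬γ) ↔ (γ ∨ β)) ↔ ¬(¬α ↔ (α → α)) = 0 ↔ 1 = 0
¬γ = ¬1/3 = 0
γ ↔ ¬γ = 1/3 ↔ 0 = 0
¬(γ ↔ ¬γ) = ¬0 = 1
((((γ → α) → ¬γ) ↔ (γ ∨ β)) ↔ ¬(¬α ↔ (α → α))) ↔ ¬(γ ↔ ¬γ) = 0 ↔ 1 = 0
(((((α ↔ β) ↔ α) → (α ↔ (α ∨ γ))) → (((γ ∨ γ) ↔ β) → ¬(γ ↔ β))) → (((γ → γ) ↔ α) ∨ ¬(β ↔ γ))) ↔ (((((γ → α) → ¬γ) ↔ (γ ∨ β)) ↔ ¬(¬α ↔ (α → α))) ↔ ¬(γ ↔ ¬γ)) = 1 ↔ 0 = 0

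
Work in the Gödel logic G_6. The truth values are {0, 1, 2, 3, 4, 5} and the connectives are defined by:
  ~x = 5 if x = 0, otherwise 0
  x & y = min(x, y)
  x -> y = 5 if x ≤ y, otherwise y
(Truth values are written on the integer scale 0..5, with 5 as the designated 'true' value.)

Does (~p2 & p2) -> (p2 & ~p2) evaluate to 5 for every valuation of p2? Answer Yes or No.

Yes

p2 = 0 ↦ 5
p2 = 1 ↦ 5
p2 = 2 ↦ 5
p2 = 3 ↦ 5
p2 = 4 ↦ 5
p2 = 5 ↦ 5
Every assignment gives a value ≥ 5.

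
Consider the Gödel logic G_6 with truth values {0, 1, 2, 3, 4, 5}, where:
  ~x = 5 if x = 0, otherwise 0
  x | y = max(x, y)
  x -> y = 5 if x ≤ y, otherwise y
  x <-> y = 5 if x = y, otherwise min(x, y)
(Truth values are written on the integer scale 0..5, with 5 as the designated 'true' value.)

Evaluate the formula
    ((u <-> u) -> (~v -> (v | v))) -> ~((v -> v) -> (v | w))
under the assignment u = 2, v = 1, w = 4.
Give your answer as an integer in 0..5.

0

u <-> u = 2 <-> 2 = 5
~v = ~1 = 0
v | v = 1 | 1 = 1
~v -> (v | v) = 0 -> 1 = 5
(u <-> u) -> (~v -> (v | v)) = 5 -> 5 = 5
v -> v = 1 -> 1 = 5
v | w = 1 | 4 = 4
(v -> v) -> (v | w) = 5 -> 4 = 4
~((v -> v) -> (v | w)) = ~4 = 0
((u <-> u) -> (~v -> (v | v))) -> ~((v -> v) -> (v | w)) = 5 -> 0 = 0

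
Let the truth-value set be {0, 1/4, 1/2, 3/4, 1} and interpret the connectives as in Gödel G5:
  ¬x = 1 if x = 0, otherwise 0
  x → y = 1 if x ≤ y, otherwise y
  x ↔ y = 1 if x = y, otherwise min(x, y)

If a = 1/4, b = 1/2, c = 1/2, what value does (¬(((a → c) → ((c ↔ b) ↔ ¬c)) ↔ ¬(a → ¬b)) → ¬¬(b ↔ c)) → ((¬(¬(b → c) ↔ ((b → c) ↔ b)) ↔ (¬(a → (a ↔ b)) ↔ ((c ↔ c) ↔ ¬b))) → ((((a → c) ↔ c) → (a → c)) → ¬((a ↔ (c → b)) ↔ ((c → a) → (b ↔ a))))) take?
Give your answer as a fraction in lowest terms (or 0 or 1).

a → c = 1/4 → 1/2 = 1
c ↔ b = 1/2 ↔ 1/2 = 1
¬c = ¬1/2 = 0
(c ↔ b) ↔ ¬c = 1 ↔ 0 = 0
(a → c) → ((c ↔ b) ↔ ¬c) = 1 → 0 = 0
¬b = ¬1/2 = 0
a → ¬b = 1/4 → 0 = 0
¬(a → ¬b) = ¬0 = 1
((a → c) → ((c ↔ b) ↔ ¬c)) ↔ ¬(a → ¬b) = 0 ↔ 1 = 0
¬(((a → c) → ((c ↔ b) ↔ ¬c)) ↔ ¬(a → ¬b)) = ¬0 = 1
b ↔ c = 1/2 ↔ 1/2 = 1
¬(b ↔ c) = ¬1 = 0
¬¬(b ↔ c) = ¬0 = 1
¬(((a → c) → ((c ↔ b) ↔ ¬c)) ↔ ¬(a → ¬b)) → ¬¬(b ↔ c) = 1 → 1 = 1
b → c = 1/2 → 1/2 = 1
¬(b → c) = ¬1 = 0
b → c = 1/2 → 1/2 = 1
(b → c) ↔ b = 1 ↔ 1/2 = 1/2
¬(b → c) ↔ ((b → c) ↔ b) = 0 ↔ 1/2 = 0
¬(¬(b → c) ↔ ((b → c) ↔ b)) = ¬0 = 1
a ↔ b = 1/4 ↔ 1/2 = 1/4
a → (a ↔ b) = 1/4 → 1/4 = 1
¬(a → (a ↔ b)) = ¬1 = 0
c ↔ c = 1/2 ↔ 1/2 = 1
¬b = ¬1/2 = 0
(c ↔ c) ↔ ¬b = 1 ↔ 0 = 0
¬(a → (a ↔ b)) ↔ ((c ↔ c) ↔ ¬b) = 0 ↔ 0 = 1
¬(¬(b → c) ↔ ((b → c) ↔ b)) ↔ (¬(a → (a ↔ b)) ↔ ((c ↔ c) ↔ ¬b)) = 1 ↔ 1 = 1
a → c = 1/4 → 1/2 = 1
(a → c) ↔ c = 1 ↔ 1/2 = 1/2
a → c = 1/4 → 1/2 = 1
((a → c) ↔ c) → (a → c) = 1/2 → 1 = 1
c → b = 1/2 → 1/2 = 1
a ↔ (c → b) = 1/4 ↔ 1 = 1/4
c → a = 1/2 → 1/4 = 1/4
b ↔ a = 1/2 ↔ 1/4 = 1/4
(c → a) → (b ↔ a) = 1/4 → 1/4 = 1
(a ↔ (c → b)) ↔ ((c → a) → (b ↔ a)) = 1/4 ↔ 1 = 1/4
¬((a ↔ (c → b)) ↔ ((c → a) → (b ↔ a))) = ¬1/4 = 0
(((a → c) ↔ c) → (a → c)) → ¬((a ↔ (c → b)) ↔ ((c → a) → (b ↔ a))) = 1 → 0 = 0
(¬(¬(b → c) ↔ ((b → c) ↔ b)) ↔ (¬(a → (a ↔ b)) ↔ ((c ↔ c) ↔ ¬b))) → ((((a → c) ↔ c) → (a → c)) → ¬((a ↔ (c → b)) ↔ ((c → a) → (b ↔ a)))) = 1 → 0 = 0
(¬(((a → c) → ((c ↔ b) ↔ ¬c)) ↔ ¬(a → ¬b)) → ¬¬(b ↔ c)) → ((¬(¬(b → c) ↔ ((b → c) ↔ b)) ↔ (¬(a → (a ↔ b)) ↔ ((c ↔ c) ↔ ¬b))) → ((((a → c) ↔ c) → (a → c)) → ¬((a ↔ (c → b)) ↔ ((c → a) → (b ↔ a))))) = 1 → 0 = 0

0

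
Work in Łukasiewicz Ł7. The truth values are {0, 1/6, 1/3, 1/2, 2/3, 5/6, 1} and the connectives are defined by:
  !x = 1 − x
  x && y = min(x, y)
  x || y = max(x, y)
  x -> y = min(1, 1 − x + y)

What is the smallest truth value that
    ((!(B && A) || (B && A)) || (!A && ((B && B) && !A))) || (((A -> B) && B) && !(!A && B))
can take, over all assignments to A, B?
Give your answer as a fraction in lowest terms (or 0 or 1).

Take A = 1/2, B = 1/2:
B && A = 1/2 && 1/2 = 1/2
!(B && A) = !1/2 = 1/2
B && A = 1/2 && 1/2 = 1/2
!(B && A) || (B && A) = 1/2 || 1/2 = 1/2
!A = !1/2 = 1/2
B && B = 1/2 && 1/2 = 1/2
!A = !1/2 = 1/2
(B && B) && !A = 1/2 && 1/2 = 1/2
!A && ((B && B) && !A) = 1/2 && 1/2 = 1/2
(!(B && A) || (B && A)) || (!A && ((B && B) && !A)) = 1/2 || 1/2 = 1/2
A -> B = 1/2 -> 1/2 = 1
(A -> B) && B = 1 && 1/2 = 1/2
!A = !1/2 = 1/2
!A && B = 1/2 && 1/2 = 1/2
!(!A && B) = !1/2 = 1/2
((A -> B) && B) && !(!A && B) = 1/2 && 1/2 = 1/2
((!(B && A) || (B && A)) || (!A && ((B && B) && !A))) || (((A -> B) && B) && !(!A && B)) = 1/2 || 1/2 = 1/2
No assignment yields a value below 1/2, so this is the minimum.

1/2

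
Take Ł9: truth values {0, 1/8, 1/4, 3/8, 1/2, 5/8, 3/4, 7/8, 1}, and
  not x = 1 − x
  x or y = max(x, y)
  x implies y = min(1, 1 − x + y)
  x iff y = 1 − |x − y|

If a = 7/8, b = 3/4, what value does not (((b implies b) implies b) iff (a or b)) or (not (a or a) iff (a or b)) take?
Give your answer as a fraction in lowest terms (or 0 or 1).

1/4

b implies b = 3/4 implies 3/4 = 1
(b implies b) implies b = 1 implies 3/4 = 3/4
a or b = 7/8 or 3/4 = 7/8
((b implies b) implies b) iff (a or b) = 3/4 iff 7/8 = 7/8
not (((b implies b) implies b) iff (a or b)) = not 7/8 = 1/8
a or a = 7/8 or 7/8 = 7/8
not (a or a) = not 7/8 = 1/8
a or b = 7/8 or 3/4 = 7/8
not (a or a) iff (a or b) = 1/8 iff 7/8 = 1/4
not (((b implies b) implies b) iff (a or b)) or (not (a or a) iff (a or b)) = 1/8 or 1/4 = 1/4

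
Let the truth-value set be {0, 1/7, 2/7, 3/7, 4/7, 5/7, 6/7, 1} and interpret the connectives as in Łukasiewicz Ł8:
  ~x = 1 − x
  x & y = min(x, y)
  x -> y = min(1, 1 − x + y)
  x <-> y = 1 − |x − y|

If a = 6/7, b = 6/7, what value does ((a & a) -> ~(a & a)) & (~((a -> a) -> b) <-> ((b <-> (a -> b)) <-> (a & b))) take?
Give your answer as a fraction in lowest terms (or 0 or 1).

a & a = 6/7 & 6/7 = 6/7
a & a = 6/7 & 6/7 = 6/7
~(a & a) = ~6/7 = 1/7
(a & a) -> ~(a & a) = 6/7 -> 1/7 = 2/7
a -> a = 6/7 -> 6/7 = 1
(a -> a) -> b = 1 -> 6/7 = 6/7
~((a -> a) -> b) = ~6/7 = 1/7
a -> b = 6/7 -> 6/7 = 1
b <-> (a -> b) = 6/7 <-> 1 = 6/7
a & b = 6/7 & 6/7 = 6/7
(b <-> (a -> b)) <-> (a & b) = 6/7 <-> 6/7 = 1
~((a -> a) -> b) <-> ((b <-> (a -> b)) <-> (a & b)) = 1/7 <-> 1 = 1/7
((a & a) -> ~(a & a)) & (~((a -> a) -> b) <-> ((b <-> (a -> b)) <-> (a & b))) = 2/7 & 1/7 = 1/7

1/7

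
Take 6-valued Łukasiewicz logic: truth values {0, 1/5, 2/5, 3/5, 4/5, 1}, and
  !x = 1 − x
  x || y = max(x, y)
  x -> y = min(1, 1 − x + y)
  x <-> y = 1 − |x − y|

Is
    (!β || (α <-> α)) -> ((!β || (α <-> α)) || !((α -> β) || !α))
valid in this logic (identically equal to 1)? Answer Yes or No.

Yes

At α = 0, β = 3/5, for instance:
!β = !3/5 = 2/5
α <-> α = 0 <-> 0 = 1
!β || (α <-> α) = 2/5 || 1 = 1
α -> β = 0 -> 3/5 = 1
!α = !0 = 1
(α -> β) || !α = 1 || 1 = 1
!((α -> β) || !α) = !1 = 0
(!β || (α <-> α)) || !((α -> β) || !α) = 1 || 0 = 1
(!β || (α <-> α)) -> ((!β || (α <-> α)) || !((α -> β) || !α)) = 1 -> 1 = 1
and checking the remaining 35 assignments likewise gives ≥ 1 in every case.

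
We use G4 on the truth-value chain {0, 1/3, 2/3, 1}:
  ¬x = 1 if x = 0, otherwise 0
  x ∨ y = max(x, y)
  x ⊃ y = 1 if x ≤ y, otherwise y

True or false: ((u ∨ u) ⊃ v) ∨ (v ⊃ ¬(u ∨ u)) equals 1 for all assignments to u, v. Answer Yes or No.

Counterexample: take u = 2/3, v = 1/3.
u ∨ u = 2/3 ∨ 2/3 = 2/3
(u ∨ u) ⊃ v = 2/3 ⊃ 1/3 = 1/3
u ∨ u = 2/3 ∨ 2/3 = 2/3
¬(u ∨ u) = ¬2/3 = 0
v ⊃ ¬(u ∨ u) = 1/3 ⊃ 0 = 0
((u ∨ u) ⊃ v) ∨ (v ⊃ ¬(u ∨ u)) = 1/3 ∨ 0 = 1/3
This gives 1/3 ≠ 1.

No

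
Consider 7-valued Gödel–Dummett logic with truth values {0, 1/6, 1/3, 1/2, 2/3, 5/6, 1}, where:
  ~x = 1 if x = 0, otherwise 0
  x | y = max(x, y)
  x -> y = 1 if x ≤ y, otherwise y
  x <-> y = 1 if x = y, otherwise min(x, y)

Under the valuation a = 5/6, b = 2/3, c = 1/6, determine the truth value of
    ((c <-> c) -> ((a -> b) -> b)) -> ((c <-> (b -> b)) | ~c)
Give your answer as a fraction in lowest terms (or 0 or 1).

1/6

c <-> c = 1/6 <-> 1/6 = 1
a -> b = 5/6 -> 2/3 = 2/3
(a -> b) -> b = 2/3 -> 2/3 = 1
(c <-> c) -> ((a -> b) -> b) = 1 -> 1 = 1
b -> b = 2/3 -> 2/3 = 1
c <-> (b -> b) = 1/6 <-> 1 = 1/6
~c = ~1/6 = 0
(c <-> (b -> b)) | ~c = 1/6 | 0 = 1/6
((c <-> c) -> ((a -> b) -> b)) -> ((c <-> (b -> b)) | ~c) = 1 -> 1/6 = 1/6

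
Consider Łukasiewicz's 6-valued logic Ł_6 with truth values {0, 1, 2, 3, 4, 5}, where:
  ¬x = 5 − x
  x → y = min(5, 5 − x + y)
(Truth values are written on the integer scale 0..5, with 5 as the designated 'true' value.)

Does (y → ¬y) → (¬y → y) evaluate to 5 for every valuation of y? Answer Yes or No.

Counterexample: take y = 0.
¬y = ¬0 = 5
y → ¬y = 0 → 5 = 5
¬y = ¬0 = 5
¬y → y = 5 → 0 = 0
(y → ¬y) → (¬y → y) = 5 → 0 = 0
This gives 0 ≠ 5.

No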